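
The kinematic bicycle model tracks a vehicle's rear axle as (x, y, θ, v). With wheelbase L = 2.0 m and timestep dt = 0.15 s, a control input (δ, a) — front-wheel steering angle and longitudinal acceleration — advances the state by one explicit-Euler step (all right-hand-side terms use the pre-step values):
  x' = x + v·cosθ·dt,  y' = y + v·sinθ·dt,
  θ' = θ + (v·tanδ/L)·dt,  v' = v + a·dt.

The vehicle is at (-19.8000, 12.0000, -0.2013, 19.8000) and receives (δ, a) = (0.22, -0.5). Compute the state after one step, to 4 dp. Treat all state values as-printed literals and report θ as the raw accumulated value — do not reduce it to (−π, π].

x' = -19.8000 + 19.8000·cos(-0.2013)·0.15 = -16.8900
y' = 12.0000 + 19.8000·sin(-0.2013)·0.15 = 11.4062
θ' = -0.2013 + (19.8000/2.0)·tan(0.22)·0.15 = 0.1308
v' = 19.8000 − 0.5000·0.15 = 19.7250

(-16.8900, 11.4062, 0.1308, 19.7250)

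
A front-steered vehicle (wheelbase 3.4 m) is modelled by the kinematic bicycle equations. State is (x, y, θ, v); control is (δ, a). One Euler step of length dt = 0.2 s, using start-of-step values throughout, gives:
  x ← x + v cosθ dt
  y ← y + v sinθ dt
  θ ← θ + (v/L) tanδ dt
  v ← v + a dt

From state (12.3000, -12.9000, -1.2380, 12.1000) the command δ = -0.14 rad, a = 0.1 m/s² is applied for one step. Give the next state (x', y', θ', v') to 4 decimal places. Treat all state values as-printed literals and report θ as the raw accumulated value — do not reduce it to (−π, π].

x' = 12.3000 + 12.1000·cos(-1.2380)·0.2 = 13.0906
y' = -12.9000 + 12.1000·sin(-1.2380)·0.2 = -15.1872
θ' = -1.2380 + (12.1000/3.4)·tan(-0.14)·0.2 = -1.3383
v' = 12.1000 + 0.1000·0.2 = 12.1200

(13.0906, -15.1872, -1.3383, 12.1200)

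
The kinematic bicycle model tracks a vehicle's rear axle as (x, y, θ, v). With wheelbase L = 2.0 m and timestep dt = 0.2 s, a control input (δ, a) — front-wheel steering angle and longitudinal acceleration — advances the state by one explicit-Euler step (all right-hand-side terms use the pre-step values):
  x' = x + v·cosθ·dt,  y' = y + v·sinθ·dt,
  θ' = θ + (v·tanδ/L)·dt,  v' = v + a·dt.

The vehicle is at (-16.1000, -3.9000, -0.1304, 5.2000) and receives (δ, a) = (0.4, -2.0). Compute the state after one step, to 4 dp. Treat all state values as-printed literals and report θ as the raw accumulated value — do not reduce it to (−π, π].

x' = -16.1000 + 5.2000·cos(-0.1304)·0.2 = -15.0688
y' = -3.9000 + 5.2000·sin(-0.1304)·0.2 = -4.0352
θ' = -0.1304 + (5.2000/2.0)·tan(0.4)·0.2 = 0.0895
v' = 5.2000 − 2.0000·0.2 = 4.8000

(-15.0688, -4.0352, 0.0895, 4.8000)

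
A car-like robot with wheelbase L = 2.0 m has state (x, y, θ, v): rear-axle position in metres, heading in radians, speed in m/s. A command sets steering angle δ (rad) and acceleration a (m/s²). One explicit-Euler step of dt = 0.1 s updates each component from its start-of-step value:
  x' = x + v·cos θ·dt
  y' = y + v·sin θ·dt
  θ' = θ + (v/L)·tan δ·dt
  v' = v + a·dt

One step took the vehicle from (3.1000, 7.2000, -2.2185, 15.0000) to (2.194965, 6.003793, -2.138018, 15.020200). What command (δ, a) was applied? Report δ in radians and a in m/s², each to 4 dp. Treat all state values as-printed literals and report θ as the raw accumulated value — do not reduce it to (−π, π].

a = (v'−v)/dt = (0.020200)/0.1 = 0.2020
Δθ = θ'−θ = 0.080482;  (v·dt/L) = 15.0000·0.1/2.0 = 0.750000
tan δ = Δθ·L/(v·dt) = 0.107309  →  δ = 0.1069

δ = 0.1069, a = 0.2020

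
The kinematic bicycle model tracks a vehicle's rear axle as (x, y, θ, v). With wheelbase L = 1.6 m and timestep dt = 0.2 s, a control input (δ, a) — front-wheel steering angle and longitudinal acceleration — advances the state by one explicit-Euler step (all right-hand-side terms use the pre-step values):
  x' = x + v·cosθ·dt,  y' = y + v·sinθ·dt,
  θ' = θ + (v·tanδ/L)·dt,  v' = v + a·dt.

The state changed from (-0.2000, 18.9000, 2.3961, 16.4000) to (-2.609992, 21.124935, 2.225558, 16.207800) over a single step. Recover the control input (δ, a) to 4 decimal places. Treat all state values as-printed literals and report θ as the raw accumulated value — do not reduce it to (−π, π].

a = (v'−v)/dt = (-0.192200)/0.2 = -0.9610
Δθ = θ'−θ = -0.170542;  (v·dt/L) = 16.4000·0.2/1.6 = 2.050000
tan δ = Δθ·L/(v·dt) = -0.083191  →  δ = -0.0830

δ = -0.0830, a = -0.9610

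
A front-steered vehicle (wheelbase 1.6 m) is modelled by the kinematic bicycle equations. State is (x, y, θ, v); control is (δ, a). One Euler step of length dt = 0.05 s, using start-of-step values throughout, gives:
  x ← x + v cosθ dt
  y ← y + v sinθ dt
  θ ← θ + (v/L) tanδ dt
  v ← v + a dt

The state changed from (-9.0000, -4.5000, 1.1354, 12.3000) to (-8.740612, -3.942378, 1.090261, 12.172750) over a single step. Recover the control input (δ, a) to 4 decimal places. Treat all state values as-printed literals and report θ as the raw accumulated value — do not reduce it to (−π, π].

δ = -0.1169, a = -2.5450

a = (v'−v)/dt = (-0.127250)/0.05 = -2.5450
Δθ = θ'−θ = -0.045139;  (v·dt/L) = 12.3000·0.05/1.6 = 0.384375
tan δ = Δθ·L/(v·dt) = -0.117435  →  δ = -0.1169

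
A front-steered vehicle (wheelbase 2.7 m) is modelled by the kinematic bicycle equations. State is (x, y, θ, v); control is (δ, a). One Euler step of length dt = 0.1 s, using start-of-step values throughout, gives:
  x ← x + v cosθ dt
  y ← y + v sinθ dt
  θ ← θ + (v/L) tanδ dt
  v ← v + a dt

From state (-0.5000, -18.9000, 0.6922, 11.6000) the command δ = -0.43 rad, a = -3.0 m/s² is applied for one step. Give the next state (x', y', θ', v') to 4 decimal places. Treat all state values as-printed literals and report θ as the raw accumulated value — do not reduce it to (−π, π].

(0.3930, -18.1597, 0.4952, 11.3000)

x' = -0.5000 + 11.6000·cos(0.6922)·0.1 = 0.3930
y' = -18.9000 + 11.6000·sin(0.6922)·0.1 = -18.1597
θ' = 0.6922 + (11.6000/2.7)·tan(-0.43)·0.1 = 0.4952
v' = 11.6000 − 3.0000·0.1 = 11.3000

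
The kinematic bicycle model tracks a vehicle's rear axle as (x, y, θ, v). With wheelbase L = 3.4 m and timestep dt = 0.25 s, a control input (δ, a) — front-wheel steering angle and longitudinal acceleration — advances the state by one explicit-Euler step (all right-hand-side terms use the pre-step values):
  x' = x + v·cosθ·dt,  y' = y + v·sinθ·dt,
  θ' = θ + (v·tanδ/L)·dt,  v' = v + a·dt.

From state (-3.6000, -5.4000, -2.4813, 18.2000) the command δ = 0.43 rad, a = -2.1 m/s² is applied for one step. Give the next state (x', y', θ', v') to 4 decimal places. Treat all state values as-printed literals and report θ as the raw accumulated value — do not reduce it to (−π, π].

x' = -3.6000 + 18.2000·cos(-2.4813)·0.25 = -7.1936
y' = -5.4000 + 18.2000·sin(-2.4813)·0.25 = -8.1907
θ' = -2.4813 + (18.2000/3.4)·tan(0.43)·0.25 = -1.8676
v' = 18.2000 − 2.1000·0.25 = 17.6750

(-7.1936, -8.1907, -1.8676, 17.6750)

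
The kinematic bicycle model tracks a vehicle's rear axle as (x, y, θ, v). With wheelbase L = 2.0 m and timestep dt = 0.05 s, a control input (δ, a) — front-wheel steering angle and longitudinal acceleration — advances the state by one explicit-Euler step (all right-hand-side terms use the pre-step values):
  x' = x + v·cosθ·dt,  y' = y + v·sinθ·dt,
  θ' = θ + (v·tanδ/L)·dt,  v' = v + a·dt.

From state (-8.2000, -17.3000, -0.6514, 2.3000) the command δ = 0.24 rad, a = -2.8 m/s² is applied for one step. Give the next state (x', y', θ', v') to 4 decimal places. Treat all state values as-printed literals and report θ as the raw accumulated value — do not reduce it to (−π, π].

(-8.1085, -17.3697, -0.6373, 2.1600)

x' = -8.2000 + 2.3000·cos(-0.6514)·0.05 = -8.1085
y' = -17.3000 + 2.3000·sin(-0.6514)·0.05 = -17.3697
θ' = -0.6514 + (2.3000/2.0)·tan(0.24)·0.05 = -0.6373
v' = 2.3000 − 2.8000·0.05 = 2.1600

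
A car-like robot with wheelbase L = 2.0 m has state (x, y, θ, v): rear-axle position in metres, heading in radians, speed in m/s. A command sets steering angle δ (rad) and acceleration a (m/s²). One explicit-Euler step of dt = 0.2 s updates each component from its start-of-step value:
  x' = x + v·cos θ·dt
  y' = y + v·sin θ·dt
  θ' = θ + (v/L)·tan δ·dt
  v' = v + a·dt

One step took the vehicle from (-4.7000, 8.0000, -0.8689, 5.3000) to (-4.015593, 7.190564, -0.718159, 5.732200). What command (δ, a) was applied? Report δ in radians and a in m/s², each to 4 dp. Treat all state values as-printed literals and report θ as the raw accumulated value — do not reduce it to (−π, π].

a = (v'−v)/dt = (0.432200)/0.2 = 2.1610
Δθ = θ'−θ = 0.150741;  (v·dt/L) = 5.3000·0.2/2.0 = 0.530000
tan δ = Δθ·L/(v·dt) = 0.284417  →  δ = 0.2771

δ = 0.2771, a = 2.1610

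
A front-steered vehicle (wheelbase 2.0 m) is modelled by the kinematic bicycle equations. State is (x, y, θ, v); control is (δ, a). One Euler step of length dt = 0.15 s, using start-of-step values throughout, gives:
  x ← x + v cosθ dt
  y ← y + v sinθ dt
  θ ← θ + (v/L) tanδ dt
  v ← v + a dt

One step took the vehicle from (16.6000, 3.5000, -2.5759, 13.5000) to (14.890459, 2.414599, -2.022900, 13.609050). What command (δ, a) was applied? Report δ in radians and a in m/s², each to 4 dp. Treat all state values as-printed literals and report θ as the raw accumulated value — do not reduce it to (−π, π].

δ = 0.4999, a = 0.7270

a = (v'−v)/dt = (0.109050)/0.15 = 0.7270
Δθ = θ'−θ = 0.553000;  (v·dt/L) = 13.5000·0.15/2.0 = 1.012500
tan δ = Δθ·L/(v·dt) = 0.546173  →  δ = 0.4999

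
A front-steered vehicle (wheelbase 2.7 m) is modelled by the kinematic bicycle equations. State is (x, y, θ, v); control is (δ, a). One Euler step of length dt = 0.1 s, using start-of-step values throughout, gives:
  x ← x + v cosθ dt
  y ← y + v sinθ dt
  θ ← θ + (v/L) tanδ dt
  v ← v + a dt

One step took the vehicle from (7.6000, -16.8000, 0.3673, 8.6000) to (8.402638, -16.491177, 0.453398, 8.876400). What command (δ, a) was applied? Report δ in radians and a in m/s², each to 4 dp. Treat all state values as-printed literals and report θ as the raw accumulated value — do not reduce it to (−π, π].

a = (v'−v)/dt = (0.276400)/0.1 = 2.7640
Δθ = θ'−θ = 0.086098;  (v·dt/L) = 8.6000·0.1/2.7 = 0.318519
tan δ = Δθ·L/(v·dt) = 0.270308  →  δ = 0.2640

δ = 0.2640, a = 2.7640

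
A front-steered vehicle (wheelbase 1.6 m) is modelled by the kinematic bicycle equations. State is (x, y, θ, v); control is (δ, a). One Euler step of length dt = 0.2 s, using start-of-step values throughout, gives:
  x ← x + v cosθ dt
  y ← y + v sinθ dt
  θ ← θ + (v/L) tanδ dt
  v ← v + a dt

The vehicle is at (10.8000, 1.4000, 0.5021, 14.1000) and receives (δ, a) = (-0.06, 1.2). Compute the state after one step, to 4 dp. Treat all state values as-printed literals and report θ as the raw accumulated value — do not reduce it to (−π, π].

(13.2719, 2.7572, 0.3962, 14.3400)

x' = 10.8000 + 14.1000·cos(0.5021)·0.2 = 13.2719
y' = 1.4000 + 14.1000·sin(0.5021)·0.2 = 2.7572
θ' = 0.5021 + (14.1000/1.6)·tan(-0.06)·0.2 = 0.3962
v' = 14.1000 + 1.2000·0.2 = 14.3400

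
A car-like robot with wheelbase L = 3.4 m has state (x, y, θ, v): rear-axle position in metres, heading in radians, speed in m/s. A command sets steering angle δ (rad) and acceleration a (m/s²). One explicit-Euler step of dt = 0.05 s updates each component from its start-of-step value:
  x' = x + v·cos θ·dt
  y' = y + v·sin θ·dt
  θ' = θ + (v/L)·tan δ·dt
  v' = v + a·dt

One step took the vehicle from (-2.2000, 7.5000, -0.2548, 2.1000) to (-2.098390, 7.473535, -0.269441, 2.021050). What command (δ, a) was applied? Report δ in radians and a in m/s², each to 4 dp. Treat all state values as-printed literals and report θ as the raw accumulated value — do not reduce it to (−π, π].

a = (v'−v)/dt = (-0.078950)/0.05 = -1.5790
Δθ = θ'−θ = -0.014641;  (v·dt/L) = 2.1000·0.05/3.4 = 0.030882
tan δ = Δθ·L/(v·dt) = -0.474090  →  δ = -0.4427

δ = -0.4427, a = -1.5790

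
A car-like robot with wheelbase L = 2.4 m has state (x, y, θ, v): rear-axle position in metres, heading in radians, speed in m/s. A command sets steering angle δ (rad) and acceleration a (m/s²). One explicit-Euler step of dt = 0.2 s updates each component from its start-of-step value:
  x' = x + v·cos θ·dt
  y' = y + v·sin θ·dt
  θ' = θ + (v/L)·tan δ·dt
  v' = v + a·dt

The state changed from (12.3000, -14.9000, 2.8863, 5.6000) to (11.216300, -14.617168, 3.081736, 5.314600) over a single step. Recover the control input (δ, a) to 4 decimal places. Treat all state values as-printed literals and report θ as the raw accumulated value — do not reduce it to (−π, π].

a = (v'−v)/dt = (-0.285400)/0.2 = -1.4270
Δθ = θ'−θ = 0.195436;  (v·dt/L) = 5.6000·0.2/2.4 = 0.466667
tan δ = Δθ·L/(v·dt) = 0.418791  →  δ = 0.3966

δ = 0.3966, a = -1.4270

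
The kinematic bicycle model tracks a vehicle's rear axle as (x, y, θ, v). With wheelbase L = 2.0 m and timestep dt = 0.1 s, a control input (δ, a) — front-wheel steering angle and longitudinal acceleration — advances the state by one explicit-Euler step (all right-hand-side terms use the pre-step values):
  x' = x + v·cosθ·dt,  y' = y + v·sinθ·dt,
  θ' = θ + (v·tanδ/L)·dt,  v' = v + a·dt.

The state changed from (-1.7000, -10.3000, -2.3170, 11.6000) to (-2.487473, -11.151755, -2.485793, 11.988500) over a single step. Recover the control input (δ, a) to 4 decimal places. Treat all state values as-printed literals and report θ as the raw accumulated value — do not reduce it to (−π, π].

a = (v'−v)/dt = (0.388500)/0.1 = 3.8850
Δθ = θ'−θ = -0.168793;  (v·dt/L) = 11.6000·0.1/2.0 = 0.580000
tan δ = Δθ·L/(v·dt) = -0.291022  →  δ = -0.2832

δ = -0.2832, a = 3.8850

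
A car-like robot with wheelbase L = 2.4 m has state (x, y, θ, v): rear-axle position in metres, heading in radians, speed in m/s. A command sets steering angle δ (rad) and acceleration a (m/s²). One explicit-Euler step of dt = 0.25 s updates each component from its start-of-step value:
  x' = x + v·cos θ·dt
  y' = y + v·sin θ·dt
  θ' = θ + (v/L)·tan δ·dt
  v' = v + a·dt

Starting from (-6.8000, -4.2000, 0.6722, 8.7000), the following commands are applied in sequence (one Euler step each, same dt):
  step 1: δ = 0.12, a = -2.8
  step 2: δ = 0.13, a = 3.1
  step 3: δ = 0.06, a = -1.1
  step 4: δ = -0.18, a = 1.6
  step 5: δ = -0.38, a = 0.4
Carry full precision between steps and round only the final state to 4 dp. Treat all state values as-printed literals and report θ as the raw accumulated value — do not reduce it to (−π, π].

(0.5209, 3.5625, 0.4139, 9.0000)

after step 1 (δ=0.12, a=-2.8): (-5.098163, -2.845608, 0.781475, 8.000000)
after step 2 (δ=0.13, a=3.1): (-3.678413, -1.436954, 0.890423, 8.775000)
after step 3 (δ=0.06, a=-1.1): (-2.298361, 0.268331, 0.945332, 8.500000)
after step 4 (δ=-0.18, a=1.6): (-1.054230, 1.991051, 0.784214, 8.900000)
after step 5 (δ=-0.38, a=0.4): (0.520945, 3.562499, 0.413925, 9.000000)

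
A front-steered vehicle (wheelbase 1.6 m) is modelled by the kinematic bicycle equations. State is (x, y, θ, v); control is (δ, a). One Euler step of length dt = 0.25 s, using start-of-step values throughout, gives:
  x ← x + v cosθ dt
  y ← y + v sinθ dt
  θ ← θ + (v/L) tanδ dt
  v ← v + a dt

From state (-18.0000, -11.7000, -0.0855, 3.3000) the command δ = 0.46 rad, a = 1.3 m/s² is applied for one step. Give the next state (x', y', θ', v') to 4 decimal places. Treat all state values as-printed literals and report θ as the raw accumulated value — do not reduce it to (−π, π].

(-17.1780, -11.7705, 0.1700, 3.6250)

x' = -18.0000 + 3.3000·cos(-0.0855)·0.25 = -17.1780
y' = -11.7000 + 3.3000·sin(-0.0855)·0.25 = -11.7705
θ' = -0.0855 + (3.3000/1.6)·tan(0.46)·0.25 = 0.1700
v' = 3.3000 + 1.3000·0.25 = 3.6250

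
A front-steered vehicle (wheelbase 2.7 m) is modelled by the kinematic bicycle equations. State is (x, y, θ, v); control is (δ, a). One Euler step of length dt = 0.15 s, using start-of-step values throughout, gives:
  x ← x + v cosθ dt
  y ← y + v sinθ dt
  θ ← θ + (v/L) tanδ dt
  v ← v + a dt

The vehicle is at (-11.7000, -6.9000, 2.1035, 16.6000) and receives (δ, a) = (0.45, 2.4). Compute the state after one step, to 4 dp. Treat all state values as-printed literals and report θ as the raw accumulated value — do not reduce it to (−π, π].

(-12.9646, -4.7550, 2.5490, 16.9600)

x' = -11.7000 + 16.6000·cos(2.1035)·0.15 = -12.9646
y' = -6.9000 + 16.6000·sin(2.1035)·0.15 = -4.7550
θ' = 2.1035 + (16.6000/2.7)·tan(0.45)·0.15 = 2.5490
v' = 16.6000 + 2.4000·0.15 = 16.9600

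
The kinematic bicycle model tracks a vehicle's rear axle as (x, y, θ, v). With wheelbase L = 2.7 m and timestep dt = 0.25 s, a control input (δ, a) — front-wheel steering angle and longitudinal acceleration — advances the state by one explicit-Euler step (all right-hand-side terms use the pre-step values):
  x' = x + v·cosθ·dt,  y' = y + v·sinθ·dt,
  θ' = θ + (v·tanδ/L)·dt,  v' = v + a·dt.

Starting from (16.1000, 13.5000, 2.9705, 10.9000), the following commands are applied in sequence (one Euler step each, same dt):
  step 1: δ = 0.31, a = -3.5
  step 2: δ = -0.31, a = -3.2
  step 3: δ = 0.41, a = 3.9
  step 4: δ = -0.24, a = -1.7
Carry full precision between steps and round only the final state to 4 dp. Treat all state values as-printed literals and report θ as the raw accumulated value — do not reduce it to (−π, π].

after step 1 (δ=0.31, a=-3.5): (13.414787, 13.963956, 3.293794, 10.025000)
after step 2 (δ=-0.31, a=-3.2): (10.937510, 13.583974, 2.996452, 9.225000)
after step 3 (δ=0.41, a=3.9): (8.655508, 13.917529, 3.367700, 10.200000)
after step 4 (δ=-0.24, a=-1.7): (6.170415, 13.345856, 3.136579, 9.775000)

(6.1704, 13.3459, 3.1366, 9.7750)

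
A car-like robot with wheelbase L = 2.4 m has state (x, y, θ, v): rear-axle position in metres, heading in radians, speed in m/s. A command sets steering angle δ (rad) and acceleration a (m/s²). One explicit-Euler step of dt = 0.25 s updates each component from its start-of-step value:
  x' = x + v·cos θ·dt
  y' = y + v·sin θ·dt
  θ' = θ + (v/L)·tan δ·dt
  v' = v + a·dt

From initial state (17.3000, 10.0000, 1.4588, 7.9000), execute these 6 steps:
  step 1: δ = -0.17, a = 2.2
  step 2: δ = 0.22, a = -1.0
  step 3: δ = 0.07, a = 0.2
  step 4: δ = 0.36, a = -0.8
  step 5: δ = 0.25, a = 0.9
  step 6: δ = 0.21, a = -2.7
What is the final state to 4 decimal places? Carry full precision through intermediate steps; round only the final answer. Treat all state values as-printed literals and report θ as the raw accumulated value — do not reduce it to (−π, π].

after step 1 (δ=-0.17, a=2.2): (17.520731, 11.962627, 1.317541, 8.450000)
after step 2 (δ=0.22, a=-1.0): (18.050032, 14.007742, 1.514372, 8.200000)
after step 3 (δ=0.07, a=0.2): (18.165640, 16.054479, 1.574262, 8.250000)
after step 4 (δ=0.36, a=-0.8): (18.158492, 18.116967, 1.897733, 8.050000)
after step 5 (δ=0.25, a=0.9): (17.512191, 20.022866, 2.111848, 8.275000)
after step 6 (δ=0.21, a=-2.7): (16.446706, 21.796131, 2.295572, 7.600000)

(16.4467, 21.7961, 2.2956, 7.6000)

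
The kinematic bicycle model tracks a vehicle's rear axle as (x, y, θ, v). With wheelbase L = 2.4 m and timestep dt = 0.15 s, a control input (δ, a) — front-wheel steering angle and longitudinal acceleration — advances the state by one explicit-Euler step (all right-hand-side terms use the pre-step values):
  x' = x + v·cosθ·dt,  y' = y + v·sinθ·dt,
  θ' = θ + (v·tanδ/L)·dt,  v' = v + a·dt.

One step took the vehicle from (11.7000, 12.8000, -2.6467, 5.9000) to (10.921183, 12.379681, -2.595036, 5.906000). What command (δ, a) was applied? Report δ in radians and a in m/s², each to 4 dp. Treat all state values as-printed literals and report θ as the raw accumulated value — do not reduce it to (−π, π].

a = (v'−v)/dt = (0.006000)/0.15 = 0.0400
Δθ = θ'−θ = 0.051664;  (v·dt/L) = 5.9000·0.15/2.4 = 0.368750
tan δ = Δθ·L/(v·dt) = 0.140106  →  δ = 0.1392

δ = 0.1392, a = 0.0400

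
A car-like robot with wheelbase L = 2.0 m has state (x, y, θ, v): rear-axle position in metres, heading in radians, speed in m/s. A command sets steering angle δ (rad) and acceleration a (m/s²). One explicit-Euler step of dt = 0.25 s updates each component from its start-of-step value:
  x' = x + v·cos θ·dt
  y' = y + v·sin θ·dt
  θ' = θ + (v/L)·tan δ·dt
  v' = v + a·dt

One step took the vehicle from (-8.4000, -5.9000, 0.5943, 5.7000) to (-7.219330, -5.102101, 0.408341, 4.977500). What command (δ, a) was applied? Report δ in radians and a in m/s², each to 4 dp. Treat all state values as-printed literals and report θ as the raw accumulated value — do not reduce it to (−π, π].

a = (v'−v)/dt = (-0.722500)/0.25 = -2.8900
Δθ = θ'−θ = -0.185959;  (v·dt/L) = 5.7000·0.25/2.0 = 0.712500
tan δ = Δθ·L/(v·dt) = -0.260995  →  δ = -0.2553

δ = -0.2553, a = -2.8900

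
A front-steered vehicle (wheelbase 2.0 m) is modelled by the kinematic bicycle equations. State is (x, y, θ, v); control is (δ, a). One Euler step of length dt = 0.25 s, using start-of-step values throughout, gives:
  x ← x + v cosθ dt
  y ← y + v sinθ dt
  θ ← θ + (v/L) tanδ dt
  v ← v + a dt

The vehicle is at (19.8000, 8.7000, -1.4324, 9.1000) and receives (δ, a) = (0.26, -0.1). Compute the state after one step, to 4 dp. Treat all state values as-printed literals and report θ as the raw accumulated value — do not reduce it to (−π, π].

(20.1138, 6.4468, -1.1298, 9.0750)

x' = 19.8000 + 9.1000·cos(-1.4324)·0.25 = 20.1138
y' = 8.7000 + 9.1000·sin(-1.4324)·0.25 = 6.4468
θ' = -1.4324 + (9.1000/2.0)·tan(0.26)·0.25 = -1.1298
v' = 9.1000 − 0.1000·0.25 = 9.0750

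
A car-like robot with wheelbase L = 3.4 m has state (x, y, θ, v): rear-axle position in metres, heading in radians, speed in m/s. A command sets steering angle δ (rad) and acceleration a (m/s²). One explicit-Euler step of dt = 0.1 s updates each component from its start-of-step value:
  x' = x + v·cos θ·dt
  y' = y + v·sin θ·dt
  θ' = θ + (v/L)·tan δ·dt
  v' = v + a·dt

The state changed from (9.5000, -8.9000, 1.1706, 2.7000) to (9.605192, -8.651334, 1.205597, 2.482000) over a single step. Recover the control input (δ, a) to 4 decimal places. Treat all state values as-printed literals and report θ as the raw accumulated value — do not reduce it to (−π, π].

δ = 0.4151, a = -2.1800

a = (v'−v)/dt = (-0.218000)/0.1 = -2.1800
Δθ = θ'−θ = 0.034997;  (v·dt/L) = 2.7000·0.1/3.4 = 0.079412
tan δ = Δθ·L/(v·dt) = 0.440703  →  δ = 0.4151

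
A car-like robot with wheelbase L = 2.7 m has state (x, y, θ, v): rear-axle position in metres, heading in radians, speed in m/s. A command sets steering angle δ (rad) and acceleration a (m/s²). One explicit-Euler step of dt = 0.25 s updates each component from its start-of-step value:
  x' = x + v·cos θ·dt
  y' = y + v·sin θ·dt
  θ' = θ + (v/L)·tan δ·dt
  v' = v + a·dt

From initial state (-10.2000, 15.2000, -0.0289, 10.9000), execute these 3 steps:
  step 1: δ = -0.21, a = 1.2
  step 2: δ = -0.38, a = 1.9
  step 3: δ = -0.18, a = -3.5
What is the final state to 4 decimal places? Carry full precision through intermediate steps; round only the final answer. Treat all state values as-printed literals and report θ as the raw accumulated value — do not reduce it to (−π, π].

after step 1 (δ=-0.21, a=1.2): (-7.476138, 15.121258, -0.244016, 11.200000)
after step 2 (δ=-0.38, a=1.9): (-4.759086, 14.444774, -0.658222, 11.675000)
after step 3 (δ=-0.18, a=-3.5): (-2.450118, 12.659342, -0.854934, 10.800000)

(-2.4501, 12.6593, -0.8549, 10.8000)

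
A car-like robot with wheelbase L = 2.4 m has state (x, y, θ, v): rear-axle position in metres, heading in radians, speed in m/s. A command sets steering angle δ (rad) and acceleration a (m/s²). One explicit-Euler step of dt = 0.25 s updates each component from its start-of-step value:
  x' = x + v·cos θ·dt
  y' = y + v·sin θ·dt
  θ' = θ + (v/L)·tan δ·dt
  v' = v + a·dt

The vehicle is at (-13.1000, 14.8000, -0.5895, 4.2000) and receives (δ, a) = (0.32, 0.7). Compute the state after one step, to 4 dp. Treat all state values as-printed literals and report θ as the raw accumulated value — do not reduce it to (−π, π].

(-12.2272, 14.2163, -0.4445, 4.3750)

x' = -13.1000 + 4.2000·cos(-0.5895)·0.25 = -12.2272
y' = 14.8000 + 4.2000·sin(-0.5895)·0.25 = 14.2163
θ' = -0.5895 + (4.2000/2.4)·tan(0.32)·0.25 = -0.4445
v' = 4.2000 + 0.7000·0.25 = 4.3750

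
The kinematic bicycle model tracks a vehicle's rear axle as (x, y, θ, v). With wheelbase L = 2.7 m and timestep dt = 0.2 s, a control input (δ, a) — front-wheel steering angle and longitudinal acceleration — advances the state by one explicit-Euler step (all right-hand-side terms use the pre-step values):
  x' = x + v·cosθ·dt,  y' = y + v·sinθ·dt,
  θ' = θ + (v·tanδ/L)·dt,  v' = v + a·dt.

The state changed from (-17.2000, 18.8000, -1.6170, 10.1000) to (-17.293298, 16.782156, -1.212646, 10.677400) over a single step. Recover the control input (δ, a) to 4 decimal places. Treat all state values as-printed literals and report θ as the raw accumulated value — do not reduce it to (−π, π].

δ = 0.4955, a = 2.8870

a = (v'−v)/dt = (0.577400)/0.2 = 2.8870
Δθ = θ'−θ = 0.404354;  (v·dt/L) = 10.1000·0.2/2.7 = 0.748148
tan δ = Δθ·L/(v·dt) = 0.540473  →  δ = 0.4955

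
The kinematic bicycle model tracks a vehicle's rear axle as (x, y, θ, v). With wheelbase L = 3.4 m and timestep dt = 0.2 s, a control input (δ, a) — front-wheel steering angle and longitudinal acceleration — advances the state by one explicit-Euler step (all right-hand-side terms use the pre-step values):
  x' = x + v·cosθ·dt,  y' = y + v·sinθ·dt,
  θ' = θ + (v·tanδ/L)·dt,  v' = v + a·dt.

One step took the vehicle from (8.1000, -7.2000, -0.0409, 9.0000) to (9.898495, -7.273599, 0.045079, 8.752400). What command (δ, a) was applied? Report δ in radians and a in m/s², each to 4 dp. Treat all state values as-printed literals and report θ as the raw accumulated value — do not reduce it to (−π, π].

a = (v'−v)/dt = (-0.247600)/0.2 = -1.2380
Δθ = θ'−θ = 0.085979;  (v·dt/L) = 9.0000·0.2/3.4 = 0.529412
tan δ = Δθ·L/(v·dt) = 0.162405  →  δ = 0.1610

δ = 0.1610, a = -1.2380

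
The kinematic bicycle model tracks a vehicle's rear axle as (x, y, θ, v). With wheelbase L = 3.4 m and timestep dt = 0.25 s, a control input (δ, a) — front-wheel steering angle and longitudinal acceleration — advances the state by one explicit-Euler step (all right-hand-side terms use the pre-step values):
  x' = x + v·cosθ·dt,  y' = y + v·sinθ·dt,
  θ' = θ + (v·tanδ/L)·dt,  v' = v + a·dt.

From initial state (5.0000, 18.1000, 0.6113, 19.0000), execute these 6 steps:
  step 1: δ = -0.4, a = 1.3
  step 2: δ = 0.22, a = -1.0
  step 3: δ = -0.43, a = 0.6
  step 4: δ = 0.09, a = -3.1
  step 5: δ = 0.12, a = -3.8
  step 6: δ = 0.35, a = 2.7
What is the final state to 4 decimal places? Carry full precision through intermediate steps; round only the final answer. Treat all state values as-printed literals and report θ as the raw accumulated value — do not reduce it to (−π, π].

after step 1 (δ=-0.4, a=1.3): (8.889787, 20.826179, 0.020633, 19.325000)
after step 2 (δ=0.22, a=-1.0): (13.720009, 20.925856, 0.338386, 19.075000)
after step 3 (δ=-0.43, a=0.6): (18.218331, 22.508915, -0.304863, 19.225000)
after step 4 (δ=0.09, a=-3.1): (22.802955, 21.066258, -0.177294, 18.450000)
after step 5 (δ=0.12, a=-3.8): (27.343151, 20.252764, -0.013714, 17.500000)
after step 6 (δ=0.35, a=2.7): (31.717740, 20.192766, 0.455991, 18.175000)

(31.7177, 20.1928, 0.4560, 18.1750)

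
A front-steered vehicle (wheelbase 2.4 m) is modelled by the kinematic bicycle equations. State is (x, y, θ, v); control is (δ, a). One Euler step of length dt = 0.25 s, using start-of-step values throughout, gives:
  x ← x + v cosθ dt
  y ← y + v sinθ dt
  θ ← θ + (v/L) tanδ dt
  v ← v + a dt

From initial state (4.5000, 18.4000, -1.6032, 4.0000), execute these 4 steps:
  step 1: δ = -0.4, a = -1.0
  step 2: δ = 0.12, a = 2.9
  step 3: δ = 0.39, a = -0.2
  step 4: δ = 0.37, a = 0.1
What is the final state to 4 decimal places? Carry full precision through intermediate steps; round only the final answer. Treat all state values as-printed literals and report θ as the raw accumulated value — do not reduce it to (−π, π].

(4.1270, 14.2734, -1.3619, 4.4500)

after step 1 (δ=-0.4, a=-1.0): (4.467602, 17.400525, -1.779364, 3.750000)
after step 2 (δ=0.12, a=2.9): (4.273484, 16.483342, -1.732263, 4.475000)
after step 3 (δ=0.39, a=-0.2): (4.093628, 15.379144, -1.540651, 4.425000)
after step 4 (δ=0.37, a=0.1): (4.126971, 14.273397, -1.361870, 4.450000)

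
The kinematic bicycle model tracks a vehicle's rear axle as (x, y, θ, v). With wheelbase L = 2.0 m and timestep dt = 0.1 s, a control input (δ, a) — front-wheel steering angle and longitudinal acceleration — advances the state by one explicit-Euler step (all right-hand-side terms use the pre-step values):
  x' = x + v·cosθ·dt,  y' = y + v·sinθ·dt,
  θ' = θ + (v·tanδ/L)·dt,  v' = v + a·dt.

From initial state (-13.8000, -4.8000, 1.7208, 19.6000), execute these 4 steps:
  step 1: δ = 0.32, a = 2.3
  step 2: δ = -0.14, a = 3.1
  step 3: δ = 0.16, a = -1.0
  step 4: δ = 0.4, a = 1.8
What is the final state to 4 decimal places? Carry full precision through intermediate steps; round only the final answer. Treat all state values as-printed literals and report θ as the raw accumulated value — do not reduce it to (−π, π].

after step 1 (δ=0.32, a=2.3): (-14.092906, -2.862010, 2.045562, 19.830000)
after step 2 (δ=-0.14, a=3.1): (-14.999394, -1.098329, 1.905838, 20.140000)
after step 3 (δ=0.16, a=-1.0): (-15.661614, 0.803686, 2.068347, 20.040000)
after step 4 (δ=0.4, a=1.8): (-16.618071, 2.564709, 2.491985, 20.220000)

(-16.6181, 2.5647, 2.4920, 20.2200)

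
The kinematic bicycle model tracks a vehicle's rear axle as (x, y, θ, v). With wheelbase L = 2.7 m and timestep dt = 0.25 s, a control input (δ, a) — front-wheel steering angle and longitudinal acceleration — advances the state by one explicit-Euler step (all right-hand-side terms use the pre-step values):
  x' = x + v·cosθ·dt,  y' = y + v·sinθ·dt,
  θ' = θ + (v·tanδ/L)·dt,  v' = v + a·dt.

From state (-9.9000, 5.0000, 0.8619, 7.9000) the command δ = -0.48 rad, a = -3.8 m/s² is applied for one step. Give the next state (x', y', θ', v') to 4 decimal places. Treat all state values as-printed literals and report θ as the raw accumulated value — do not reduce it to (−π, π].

x' = -9.9000 + 7.9000·cos(0.8619)·0.25 = -8.6143
y' = 5.0000 + 7.9000·sin(0.8619)·0.25 = 6.4992
θ' = 0.8619 + (7.9000/2.7)·tan(-0.48)·0.25 = 0.4811
v' = 7.9000 − 3.8000·0.25 = 6.9500

(-8.6143, 6.4992, 0.4811, 6.9500)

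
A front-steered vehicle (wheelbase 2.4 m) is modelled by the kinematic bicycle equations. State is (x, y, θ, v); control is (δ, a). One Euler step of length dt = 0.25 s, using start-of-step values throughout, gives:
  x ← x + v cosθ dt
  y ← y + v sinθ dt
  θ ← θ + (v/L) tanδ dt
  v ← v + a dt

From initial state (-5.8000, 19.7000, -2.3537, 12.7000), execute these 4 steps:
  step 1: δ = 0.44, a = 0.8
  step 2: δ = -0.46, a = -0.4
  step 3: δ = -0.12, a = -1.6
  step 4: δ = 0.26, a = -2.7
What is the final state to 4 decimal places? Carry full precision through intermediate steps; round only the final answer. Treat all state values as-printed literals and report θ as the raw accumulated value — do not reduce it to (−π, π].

after step 1 (δ=0.44, a=0.8): (-8.039457, 17.449343, -1.730897, 12.900000)
after step 2 (δ=-0.46, a=-0.4): (-8.553577, 14.265586, -2.396656, 12.800000)
after step 3 (δ=-0.12, a=-1.6): (-10.905996, 12.096225, -2.557428, 12.400000)
after step 4 (δ=0.26, a=-2.7): (-13.491933, 10.386567, -2.213817, 11.725000)

(-13.4919, 10.3866, -2.2138, 11.7250)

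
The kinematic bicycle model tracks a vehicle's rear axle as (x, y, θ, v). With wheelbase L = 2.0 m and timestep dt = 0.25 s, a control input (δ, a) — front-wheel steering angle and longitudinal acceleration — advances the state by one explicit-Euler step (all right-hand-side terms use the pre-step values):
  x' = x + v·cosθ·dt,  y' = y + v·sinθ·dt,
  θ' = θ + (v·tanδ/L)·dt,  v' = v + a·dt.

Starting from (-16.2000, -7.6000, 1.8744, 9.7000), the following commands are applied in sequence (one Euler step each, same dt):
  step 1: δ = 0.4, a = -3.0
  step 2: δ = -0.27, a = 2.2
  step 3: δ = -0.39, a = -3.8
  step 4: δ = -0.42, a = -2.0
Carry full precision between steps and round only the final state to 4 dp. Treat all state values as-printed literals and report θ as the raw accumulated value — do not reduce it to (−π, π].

(-19.7471, 0.4605, 1.1120, 8.0500)

after step 1 (δ=0.4, a=-3.0): (-16.924980, -5.285907, 2.387037, 8.950000)
after step 2 (δ=-0.27, a=2.2): (-18.555169, -3.753297, 2.077414, 9.500000)
after step 3 (δ=-0.39, a=-3.8): (-19.707572, -1.676619, 1.589286, 8.550000)
after step 4 (δ=-0.42, a=-2.0): (-19.747091, 0.460516, 1.112011, 8.050000)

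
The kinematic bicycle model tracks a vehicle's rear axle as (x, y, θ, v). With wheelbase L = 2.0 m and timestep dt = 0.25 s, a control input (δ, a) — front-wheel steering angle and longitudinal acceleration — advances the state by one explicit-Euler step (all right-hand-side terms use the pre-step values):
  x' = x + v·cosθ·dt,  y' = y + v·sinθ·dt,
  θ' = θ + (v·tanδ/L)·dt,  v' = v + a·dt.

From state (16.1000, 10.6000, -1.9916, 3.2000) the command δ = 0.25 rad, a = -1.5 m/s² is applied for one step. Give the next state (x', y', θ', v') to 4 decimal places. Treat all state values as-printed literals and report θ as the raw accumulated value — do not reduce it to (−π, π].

x' = 16.1000 + 3.2000·cos(-1.9916)·0.25 = 15.7732
y' = 10.6000 + 3.2000·sin(-1.9916)·0.25 = 9.8698
θ' = -1.9916 + (3.2000/2.0)·tan(0.25)·0.25 = -1.8895
v' = 3.2000 − 1.5000·0.25 = 2.8250

(15.7732, 9.8698, -1.8895, 2.8250)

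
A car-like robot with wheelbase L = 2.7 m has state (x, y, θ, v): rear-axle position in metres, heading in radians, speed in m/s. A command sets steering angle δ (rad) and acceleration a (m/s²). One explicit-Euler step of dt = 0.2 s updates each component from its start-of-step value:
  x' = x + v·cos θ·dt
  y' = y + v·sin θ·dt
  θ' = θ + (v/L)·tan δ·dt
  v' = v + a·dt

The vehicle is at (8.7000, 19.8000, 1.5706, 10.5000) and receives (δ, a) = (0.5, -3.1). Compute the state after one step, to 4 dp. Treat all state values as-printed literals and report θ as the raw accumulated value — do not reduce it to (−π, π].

(8.7004, 21.9000, 1.9955, 9.8800)

x' = 8.7000 + 10.5000·cos(1.5706)·0.2 = 8.7004
y' = 19.8000 + 10.5000·sin(1.5706)·0.2 = 21.9000
θ' = 1.5706 + (10.5000/2.7)·tan(0.5)·0.2 = 1.9955
v' = 10.5000 − 3.1000·0.2 = 9.8800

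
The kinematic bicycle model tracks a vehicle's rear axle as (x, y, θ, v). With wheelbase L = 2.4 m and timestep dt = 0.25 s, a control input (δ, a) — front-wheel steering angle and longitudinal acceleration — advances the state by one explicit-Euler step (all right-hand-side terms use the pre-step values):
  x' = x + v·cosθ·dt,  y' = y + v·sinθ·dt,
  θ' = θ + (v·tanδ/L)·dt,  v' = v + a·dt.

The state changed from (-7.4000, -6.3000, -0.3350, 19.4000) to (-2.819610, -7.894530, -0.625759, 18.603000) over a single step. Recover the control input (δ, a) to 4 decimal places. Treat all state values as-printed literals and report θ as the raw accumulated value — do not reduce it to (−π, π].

δ = -0.1429, a = -3.1880

a = (v'−v)/dt = (-0.797000)/0.25 = -3.1880
Δθ = θ'−θ = -0.290759;  (v·dt/L) = 19.4000·0.25/2.4 = 2.020833
tan δ = Δθ·L/(v·dt) = -0.143881  →  δ = -0.1429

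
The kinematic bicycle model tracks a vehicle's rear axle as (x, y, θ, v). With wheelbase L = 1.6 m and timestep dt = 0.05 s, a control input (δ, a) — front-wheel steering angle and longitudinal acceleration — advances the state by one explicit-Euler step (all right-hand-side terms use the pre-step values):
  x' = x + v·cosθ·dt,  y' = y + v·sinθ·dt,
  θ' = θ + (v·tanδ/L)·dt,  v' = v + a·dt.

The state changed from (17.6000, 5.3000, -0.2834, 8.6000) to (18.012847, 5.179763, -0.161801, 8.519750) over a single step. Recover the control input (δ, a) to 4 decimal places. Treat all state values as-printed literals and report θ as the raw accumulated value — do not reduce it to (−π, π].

δ = 0.4249, a = -1.6050

a = (v'−v)/dt = (-0.080250)/0.05 = -1.6050
Δθ = θ'−θ = 0.121599;  (v·dt/L) = 8.6000·0.05/1.6 = 0.268750
tan δ = Δθ·L/(v·dt) = 0.452461  →  δ = 0.4249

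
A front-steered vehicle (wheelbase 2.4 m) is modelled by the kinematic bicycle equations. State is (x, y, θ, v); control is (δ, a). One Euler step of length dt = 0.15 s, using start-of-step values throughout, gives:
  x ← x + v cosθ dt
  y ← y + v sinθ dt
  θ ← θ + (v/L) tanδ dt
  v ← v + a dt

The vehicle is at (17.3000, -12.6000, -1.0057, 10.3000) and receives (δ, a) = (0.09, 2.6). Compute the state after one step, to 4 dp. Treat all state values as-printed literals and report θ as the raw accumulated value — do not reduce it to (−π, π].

x' = 17.3000 + 10.3000·cos(-1.0057)·0.15 = 18.1273
y' = -12.6000 + 10.3000·sin(-1.0057)·0.15 = -13.9048
θ' = -1.0057 + (10.3000/2.4)·tan(0.09)·0.15 = -0.9476
v' = 10.3000 + 2.6000·0.15 = 10.6900

(18.1273, -13.9048, -0.9476, 10.6900)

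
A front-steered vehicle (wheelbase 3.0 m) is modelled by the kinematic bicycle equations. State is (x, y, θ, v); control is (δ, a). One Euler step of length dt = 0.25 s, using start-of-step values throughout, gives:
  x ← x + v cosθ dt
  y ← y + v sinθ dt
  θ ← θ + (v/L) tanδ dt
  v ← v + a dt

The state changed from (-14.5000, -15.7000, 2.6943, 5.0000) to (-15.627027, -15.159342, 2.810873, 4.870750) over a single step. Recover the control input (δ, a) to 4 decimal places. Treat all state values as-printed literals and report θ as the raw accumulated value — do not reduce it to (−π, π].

a = (v'−v)/dt = (-0.129250)/0.25 = -0.5170
Δθ = θ'−θ = 0.116573;  (v·dt/L) = 5.0000·0.25/3.0 = 0.416667
tan δ = Δθ·L/(v·dt) = 0.279775  →  δ = 0.2728

δ = 0.2728, a = -0.5170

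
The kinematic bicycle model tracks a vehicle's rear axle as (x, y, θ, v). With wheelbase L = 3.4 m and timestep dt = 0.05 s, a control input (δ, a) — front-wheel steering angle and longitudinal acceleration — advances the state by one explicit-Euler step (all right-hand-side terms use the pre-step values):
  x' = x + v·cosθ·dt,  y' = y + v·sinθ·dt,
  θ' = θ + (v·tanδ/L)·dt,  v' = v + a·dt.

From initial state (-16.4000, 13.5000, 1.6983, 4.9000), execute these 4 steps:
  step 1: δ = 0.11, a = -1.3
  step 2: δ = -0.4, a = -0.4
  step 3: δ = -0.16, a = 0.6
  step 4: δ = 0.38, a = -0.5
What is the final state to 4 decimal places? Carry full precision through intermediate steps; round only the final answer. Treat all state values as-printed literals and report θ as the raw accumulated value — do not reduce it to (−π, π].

after step 1 (δ=0.11, a=-1.3): (-16.431154, 13.743011, 1.706259, 4.835000)
after step 2 (δ=-0.4, a=-0.4): (-16.463802, 13.982547, 1.676197, 4.815000)
after step 3 (δ=-0.16, a=0.6): (-16.489130, 14.221960, 1.664770, 4.845000)
after step 4 (δ=0.38, a=-0.5): (-16.511862, 14.463142, 1.693228, 4.820000)

(-16.5119, 14.4631, 1.6932, 4.8200)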